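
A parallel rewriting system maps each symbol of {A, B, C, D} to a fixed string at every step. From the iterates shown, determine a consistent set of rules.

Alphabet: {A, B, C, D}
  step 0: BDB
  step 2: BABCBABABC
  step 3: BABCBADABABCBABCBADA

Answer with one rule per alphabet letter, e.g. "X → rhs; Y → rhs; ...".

A->BC, B->BA, C->DA, D->B

  step 2 ⇒ step 3: BABCBABABC ⇒ BA·BC·BA·DA·BA·BC·BA·BC·BA·DA
    A ↦ BC
    B ↦ BA
    C ↦ DA
    D ↦ B  (constrained at step 0)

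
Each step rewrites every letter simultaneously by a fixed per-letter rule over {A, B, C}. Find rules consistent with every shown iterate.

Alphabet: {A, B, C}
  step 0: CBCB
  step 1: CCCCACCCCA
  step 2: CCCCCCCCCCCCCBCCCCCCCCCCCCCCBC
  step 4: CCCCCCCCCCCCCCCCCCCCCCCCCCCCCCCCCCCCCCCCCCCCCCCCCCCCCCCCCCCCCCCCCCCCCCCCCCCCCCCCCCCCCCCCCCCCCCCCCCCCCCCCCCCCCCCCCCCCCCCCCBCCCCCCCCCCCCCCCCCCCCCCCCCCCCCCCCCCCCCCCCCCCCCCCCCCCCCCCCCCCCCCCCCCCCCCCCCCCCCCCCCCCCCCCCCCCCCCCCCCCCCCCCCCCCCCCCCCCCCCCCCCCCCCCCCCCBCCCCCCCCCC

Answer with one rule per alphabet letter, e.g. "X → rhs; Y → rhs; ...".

  step 1 ⇒ step 2: CCCCACCCCA ⇒ CCC·CCC·CCC·CCC·CBC·CCC·CCC·CCC·CCC·CBC
    A ↦ CBC
    C ↦ CCC
  step 0 ⇒ step 1: CBCB ⇒ CCC·CA·CCC·CA
    B ↦ CA

A->CBC, B->CA, C->CCC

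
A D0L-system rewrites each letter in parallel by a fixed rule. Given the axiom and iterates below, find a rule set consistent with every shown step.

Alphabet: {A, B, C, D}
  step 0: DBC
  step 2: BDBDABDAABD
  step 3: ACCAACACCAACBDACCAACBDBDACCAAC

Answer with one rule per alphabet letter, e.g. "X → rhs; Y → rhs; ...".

  step 2 ⇒ step 3: BDBDABDAABD ⇒ ACC·AAC·ACC·AAC·BD·ACC·AAC·BD·BD·ACC·AAC
    A ↦ BD
    B ↦ ACC
    D ↦ AAC
    C ↦ A  (constrained at step 0)

A->BD, B->ACC, C->A, D->AAC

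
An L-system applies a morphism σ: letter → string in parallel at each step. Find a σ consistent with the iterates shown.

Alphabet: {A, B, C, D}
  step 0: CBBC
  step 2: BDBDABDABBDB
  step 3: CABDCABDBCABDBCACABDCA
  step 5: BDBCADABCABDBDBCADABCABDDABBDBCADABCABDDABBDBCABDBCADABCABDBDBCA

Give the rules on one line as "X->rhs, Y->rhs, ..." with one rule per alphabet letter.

  step 2 ⇒ step 3: BDBDABDABBDB ⇒ CA·BD·CA·BD·B·CA·BD·B·CA·CA·BD·CA
    A ↦ B
    B ↦ CA
    D ↦ BD
    C ↦ DA  (constrained at step 0)

A->B, B->CA, C->DA, D->BD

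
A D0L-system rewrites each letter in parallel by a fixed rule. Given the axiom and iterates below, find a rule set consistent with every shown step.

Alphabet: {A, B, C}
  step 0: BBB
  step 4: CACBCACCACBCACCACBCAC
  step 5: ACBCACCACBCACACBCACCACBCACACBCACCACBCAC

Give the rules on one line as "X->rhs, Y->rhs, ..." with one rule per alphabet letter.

A->BC, B->C, C->AC

  step 4 ⇒ step 5: CACBCACCACBCACCACBCAC ⇒ AC·BC·AC·C·AC·BC·AC·AC·BC·AC·C·AC·BC·AC·AC·BC·AC·C·AC·BC·AC
    A ↦ BC
    B ↦ C
    C ↦ AC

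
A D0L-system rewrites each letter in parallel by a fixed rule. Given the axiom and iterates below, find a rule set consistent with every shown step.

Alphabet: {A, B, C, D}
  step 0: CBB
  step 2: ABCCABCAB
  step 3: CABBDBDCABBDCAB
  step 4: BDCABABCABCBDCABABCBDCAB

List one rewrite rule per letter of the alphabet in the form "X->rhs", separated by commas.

  step 3 ⇒ step 4: CABBDBDCABBDCAB ⇒ BD·C·AB·AB·C·AB·C·BD·C·AB·AB·C·BD·C·AB
    A ↦ C
    B ↦ AB
    C ↦ BD
    D ↦ C

A->C, B->AB, C->BD, D->C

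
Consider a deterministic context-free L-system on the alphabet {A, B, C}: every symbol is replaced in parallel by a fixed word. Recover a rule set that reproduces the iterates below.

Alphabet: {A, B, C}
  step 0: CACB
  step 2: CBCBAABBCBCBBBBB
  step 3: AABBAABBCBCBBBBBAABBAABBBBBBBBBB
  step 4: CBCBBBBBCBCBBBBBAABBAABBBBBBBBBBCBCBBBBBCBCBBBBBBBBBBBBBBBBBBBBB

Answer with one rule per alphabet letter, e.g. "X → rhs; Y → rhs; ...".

  step 3 ⇒ step 4: AABBAABBCBCBBBBBAABBAABBBBBBBBBB ⇒ CB·CB·BB·BB·CB·CB·BB·BB·AA·BB·AA·BB·BB·BB·BB·BB·CB·CB·BB·BB·CB·CB·BB·BB·BB·BB·BB·BB·BB·BB·BB·BB
    A ↦ CB
    B ↦ BB
    C ↦ AA

A->CB, B->BB, C->AA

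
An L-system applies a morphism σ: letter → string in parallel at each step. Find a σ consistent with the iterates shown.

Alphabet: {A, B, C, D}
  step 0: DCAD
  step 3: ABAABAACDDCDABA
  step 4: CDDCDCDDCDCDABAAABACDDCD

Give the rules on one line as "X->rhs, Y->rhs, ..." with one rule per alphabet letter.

A->CD, B->D, C->AB, D->A

  step 3 ⇒ step 4: ABAABAACDDCDABA ⇒ CD·D·CD·CD·D·CD·CD·AB·A·A·AB·A·CD·D·CD
    A ↦ CD
    B ↦ D
    C ↦ AB
    D ↦ A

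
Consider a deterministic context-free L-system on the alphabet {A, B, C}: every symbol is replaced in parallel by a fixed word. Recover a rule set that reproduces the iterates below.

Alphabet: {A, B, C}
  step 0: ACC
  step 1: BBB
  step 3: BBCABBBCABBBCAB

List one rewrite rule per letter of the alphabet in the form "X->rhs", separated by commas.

  step 0 ⇒ step 1: ACC ⇒ B·B·B
    A ↦ B
    C ↦ B
    B ↦ CAB  (constrained at step 1)

A->B, B->CAB, C->B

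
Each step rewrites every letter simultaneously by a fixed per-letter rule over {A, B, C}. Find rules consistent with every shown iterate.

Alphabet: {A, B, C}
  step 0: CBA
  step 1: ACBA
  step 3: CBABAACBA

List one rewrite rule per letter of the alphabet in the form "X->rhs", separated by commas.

  step 0 ⇒ step 1: CBA ⇒ A·C·BA
    A ↦ BA
    B ↦ C
    C ↦ A

A->BA, B->C, C->A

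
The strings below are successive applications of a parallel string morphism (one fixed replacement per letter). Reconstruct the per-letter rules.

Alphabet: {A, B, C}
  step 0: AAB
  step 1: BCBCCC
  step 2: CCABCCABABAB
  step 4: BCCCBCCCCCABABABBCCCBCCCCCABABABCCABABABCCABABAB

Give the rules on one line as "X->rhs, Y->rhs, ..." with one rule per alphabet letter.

A->BC, B->CC, C->AB

  step 1 ⇒ step 2: BCBCCC ⇒ CC·AB·CC·AB·AB·AB
    B ↦ CC
    C ↦ AB
  step 0 ⇒ step 1: AAB ⇒ BC·BC·CC
    A ↦ BC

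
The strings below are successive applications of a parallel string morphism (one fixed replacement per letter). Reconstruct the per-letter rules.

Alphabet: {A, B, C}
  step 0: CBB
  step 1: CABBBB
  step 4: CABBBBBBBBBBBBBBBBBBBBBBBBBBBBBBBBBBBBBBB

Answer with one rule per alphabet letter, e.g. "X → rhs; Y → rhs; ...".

  step 0 ⇒ step 1: CBB ⇒ CA·BB·BB
    B ↦ BB
    C ↦ CA
    A ↦ B  (constrained at step 1)

A->B, B->BB, C->CA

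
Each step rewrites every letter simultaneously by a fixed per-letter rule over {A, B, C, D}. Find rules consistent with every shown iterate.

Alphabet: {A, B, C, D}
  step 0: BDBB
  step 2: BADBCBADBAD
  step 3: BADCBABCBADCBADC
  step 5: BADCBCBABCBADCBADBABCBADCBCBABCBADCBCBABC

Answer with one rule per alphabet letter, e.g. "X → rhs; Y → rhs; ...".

A->D, B->BA, C->BC, D->C

  step 2 ⇒ step 3: BADBCBADBAD ⇒ BA·D·C·BA·BC·BA·D·C·BA·D·C
    A ↦ D
    B ↦ BA
    C ↦ BC
    D ↦ C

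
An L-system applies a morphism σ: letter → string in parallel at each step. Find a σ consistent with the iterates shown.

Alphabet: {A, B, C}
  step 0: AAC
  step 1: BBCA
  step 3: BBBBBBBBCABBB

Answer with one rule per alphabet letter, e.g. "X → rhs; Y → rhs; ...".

A->B, B->BB, C->CA

  step 0 ⇒ step 1: AAC ⇒ B·B·CA
    A ↦ B
    C ↦ CA
    B ↦ BB  (constrained at step 1)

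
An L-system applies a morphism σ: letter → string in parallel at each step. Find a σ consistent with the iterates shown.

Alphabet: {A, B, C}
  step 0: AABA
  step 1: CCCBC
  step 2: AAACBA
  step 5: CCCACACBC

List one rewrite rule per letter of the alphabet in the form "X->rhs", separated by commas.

A->C, B->CB, C->A

  step 1 ⇒ step 2: CCCBC ⇒ A·A·A·CB·A
    B ↦ CB
    C ↦ A
  step 0 ⇒ step 1: AABA ⇒ C·C·CB·C
    A ↦ C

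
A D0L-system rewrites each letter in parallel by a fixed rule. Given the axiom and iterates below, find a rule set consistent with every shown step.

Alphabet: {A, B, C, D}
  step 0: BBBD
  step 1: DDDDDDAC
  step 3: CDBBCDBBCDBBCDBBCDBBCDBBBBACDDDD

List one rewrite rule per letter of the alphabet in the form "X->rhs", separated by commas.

  step 0 ⇒ step 1: BBBD ⇒ DD·DD·DD·AC
    B ↦ DD
    D ↦ AC
    A ↦ CD  (constrained at step 1)
    C ↦ BB  (constrained at step 1)

A->CD, B->DD, C->BB, D->AC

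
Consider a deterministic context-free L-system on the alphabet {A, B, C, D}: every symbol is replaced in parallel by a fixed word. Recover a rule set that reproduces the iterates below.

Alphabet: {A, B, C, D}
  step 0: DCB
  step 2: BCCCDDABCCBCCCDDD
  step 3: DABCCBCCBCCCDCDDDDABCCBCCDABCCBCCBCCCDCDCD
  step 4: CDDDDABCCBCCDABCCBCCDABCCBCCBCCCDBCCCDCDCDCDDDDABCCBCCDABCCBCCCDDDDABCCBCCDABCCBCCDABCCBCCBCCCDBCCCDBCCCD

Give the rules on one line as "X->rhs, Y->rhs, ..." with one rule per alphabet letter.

A->DD, B->DA, C->BCC, D->CD

  step 3 ⇒ step 4: DABCCBCCBCCCDCDDDDABCCBCCDABCCBCCBCCCDCDCD ⇒ CD·DD·DA·BCC·BCC·DA·BCC·BCC·DA·BCC·BCC·BCC·CD·BCC·CD·CD·CD·CD·DD·DA·BCC·BCC·DA·BCC·BCC·CD·DD·DA·BCC·BCC·DA·BCC·BCC·DA·BCC·BCC·BCC·CD·BCC·CD·BCC·CD
    A ↦ DD
    B ↦ DA
    C ↦ BCC
    D ↦ CD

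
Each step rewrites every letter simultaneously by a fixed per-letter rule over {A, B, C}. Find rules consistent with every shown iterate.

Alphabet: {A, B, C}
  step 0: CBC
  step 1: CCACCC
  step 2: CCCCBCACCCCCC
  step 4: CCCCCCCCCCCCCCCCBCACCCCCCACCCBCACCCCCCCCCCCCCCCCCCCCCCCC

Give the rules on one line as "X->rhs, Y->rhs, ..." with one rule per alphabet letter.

  step 1 ⇒ step 2: CCACCC ⇒ CC·CC·BCA·CC·CC·CC
    A ↦ BCA
    C ↦ CC
  step 0 ⇒ step 1: CBC ⇒ CC·AC·CC
    B ↦ AC

A->BCA, B->AC, C->CC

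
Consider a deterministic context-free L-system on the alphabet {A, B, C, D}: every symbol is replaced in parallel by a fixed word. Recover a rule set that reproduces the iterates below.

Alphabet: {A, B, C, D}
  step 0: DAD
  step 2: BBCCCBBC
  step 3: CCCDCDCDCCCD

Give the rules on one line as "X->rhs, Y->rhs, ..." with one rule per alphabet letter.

A->BB, B->C, C->CD, D->AB

  step 2 ⇒ step 3: BBCCCBBC ⇒ C·C·CD·CD·CD·C·C·CD
    B ↦ C
    C ↦ CD
    A ↦ BB  (constrained at step 0)
    D ↦ AB  (constrained at step 0)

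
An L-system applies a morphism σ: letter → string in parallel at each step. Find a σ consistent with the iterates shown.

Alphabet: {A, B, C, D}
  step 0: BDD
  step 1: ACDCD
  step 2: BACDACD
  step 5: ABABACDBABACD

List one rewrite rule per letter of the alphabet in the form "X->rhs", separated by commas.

A->B, B->A, C->A, D->CD

  step 1 ⇒ step 2: ACDCD ⇒ B·A·CD·A·CD
    A ↦ B
    C ↦ A
    D ↦ CD
  step 0 ⇒ step 1: BDD ⇒ A·CD·CD
    B ↦ A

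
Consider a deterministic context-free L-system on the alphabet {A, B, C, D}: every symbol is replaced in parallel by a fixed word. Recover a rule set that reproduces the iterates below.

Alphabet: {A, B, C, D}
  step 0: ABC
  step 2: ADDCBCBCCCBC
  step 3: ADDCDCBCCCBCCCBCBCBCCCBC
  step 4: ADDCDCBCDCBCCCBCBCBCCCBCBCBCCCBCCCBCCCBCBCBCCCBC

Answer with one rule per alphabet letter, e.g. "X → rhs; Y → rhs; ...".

  step 3 ⇒ step 4: ADDCDCBCCCBCCCBCBCBCCCBC ⇒ AD·DC·DC·BC·DC·BC·CC·BC·BC·BC·CC·BC·BC·BC·CC·BC·CC·BC·CC·BC·BC·BC·CC·BC
    A ↦ AD
    B ↦ CC
    C ↦ BC
    D ↦ DC

A->AD, B->CC, C->BC, D->DC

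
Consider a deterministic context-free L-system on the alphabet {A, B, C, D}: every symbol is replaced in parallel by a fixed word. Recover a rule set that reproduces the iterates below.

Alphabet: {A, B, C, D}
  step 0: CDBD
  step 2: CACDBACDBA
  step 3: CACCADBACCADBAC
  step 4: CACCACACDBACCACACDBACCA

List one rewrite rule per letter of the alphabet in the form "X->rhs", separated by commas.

  step 3 ⇒ step 4: CACCADBACCADBAC ⇒ CA·C·CA·CA·C·DB·A·C·CA·CA·C·DB·A·C·CA
    A ↦ C
    B ↦ A
    C ↦ CA
    D ↦ DB

A->C, B->A, C->CA, D->DB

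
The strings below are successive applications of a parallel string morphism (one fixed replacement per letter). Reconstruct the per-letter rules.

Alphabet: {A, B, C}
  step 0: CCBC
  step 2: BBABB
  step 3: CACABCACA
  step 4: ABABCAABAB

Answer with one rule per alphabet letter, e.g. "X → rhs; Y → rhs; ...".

A->B, B->CA, C->A

  step 3 ⇒ step 4: CACABCACA ⇒ A·B·A·B·CA·A·B·A·B
    A ↦ B
    B ↦ CA
    C ↦ A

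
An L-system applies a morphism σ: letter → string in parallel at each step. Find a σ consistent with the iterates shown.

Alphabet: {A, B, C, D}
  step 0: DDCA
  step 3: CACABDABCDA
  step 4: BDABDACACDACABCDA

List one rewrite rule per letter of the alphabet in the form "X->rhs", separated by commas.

  step 3 ⇒ step 4: CACABDABCDA ⇒ B·DA·B·DA·CA·C·DA·CA·B·C·DA
    A ↦ DA
    B ↦ CA
    C ↦ B
    D ↦ C

A->DA, B->CA, C->B, D->C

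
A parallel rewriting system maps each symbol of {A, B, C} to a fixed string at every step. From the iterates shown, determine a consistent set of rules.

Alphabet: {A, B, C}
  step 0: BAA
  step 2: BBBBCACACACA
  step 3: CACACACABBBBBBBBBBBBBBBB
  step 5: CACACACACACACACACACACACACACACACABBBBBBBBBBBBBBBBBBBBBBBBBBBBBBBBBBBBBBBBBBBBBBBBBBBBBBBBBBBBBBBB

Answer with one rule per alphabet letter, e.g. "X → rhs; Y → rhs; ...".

  step 2 ⇒ step 3: BBBBCACACACA ⇒ CA·CA·CA·CA·BB·BB·BB·BB·BB·BB·BB·BB
    A ↦ BB
    B ↦ CA
    C ↦ BB

A->BB, B->CA, C->BB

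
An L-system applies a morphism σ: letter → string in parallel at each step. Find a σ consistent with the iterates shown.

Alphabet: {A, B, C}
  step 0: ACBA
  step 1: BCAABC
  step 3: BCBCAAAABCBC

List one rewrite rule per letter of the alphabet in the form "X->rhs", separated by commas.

A->BC, B->A, C->A

  step 0 ⇒ step 1: ACBA ⇒ BC·A·A·BC
    A ↦ BC
    B ↦ A
    C ↦ A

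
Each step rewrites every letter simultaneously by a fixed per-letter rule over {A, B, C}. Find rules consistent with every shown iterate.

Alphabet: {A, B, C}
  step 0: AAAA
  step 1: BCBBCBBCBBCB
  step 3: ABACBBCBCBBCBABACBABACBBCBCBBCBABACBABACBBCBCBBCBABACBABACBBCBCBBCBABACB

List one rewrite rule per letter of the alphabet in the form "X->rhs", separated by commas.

  step 0 ⇒ step 1: AAAA ⇒ BCB·BCB·BCB·BCB
    A ↦ BCB
    B ↦ CB  (constrained at step 1)
    C ↦ ABA  (constrained at step 1)

A->BCB, B->CB, C->ABA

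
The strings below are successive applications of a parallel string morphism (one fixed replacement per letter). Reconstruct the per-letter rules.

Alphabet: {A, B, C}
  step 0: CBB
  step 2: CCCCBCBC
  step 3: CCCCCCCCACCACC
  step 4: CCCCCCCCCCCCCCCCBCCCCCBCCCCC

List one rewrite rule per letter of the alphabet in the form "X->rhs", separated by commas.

A->BC, B->A, C->CC

  step 3 ⇒ step 4: CCCCCCCCACCACC ⇒ CC·CC·CC·CC·CC·CC·CC·CC·BC·CC·CC·BC·CC·CC
    A ↦ BC
    C ↦ CC
  step 2 ⇒ step 3: CCCCBCBC ⇒ CC·CC·CC·CC·A·CC·A·CC
    B ↦ A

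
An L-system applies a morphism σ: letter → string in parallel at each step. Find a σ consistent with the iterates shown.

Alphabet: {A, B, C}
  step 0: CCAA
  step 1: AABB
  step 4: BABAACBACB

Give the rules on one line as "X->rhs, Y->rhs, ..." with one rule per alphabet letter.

A->B, B->AC, C->A

  step 0 ⇒ step 1: CCAA ⇒ A·A·B·B
    A ↦ B
    C ↦ A
    B ↦ AC  (constrained at step 1)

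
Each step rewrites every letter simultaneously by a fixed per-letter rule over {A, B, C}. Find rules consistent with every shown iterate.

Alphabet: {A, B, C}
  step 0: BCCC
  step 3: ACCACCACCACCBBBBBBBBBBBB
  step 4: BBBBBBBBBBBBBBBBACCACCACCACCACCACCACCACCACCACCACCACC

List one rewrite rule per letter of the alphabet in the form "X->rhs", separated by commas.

  step 3 ⇒ step 4: ACCACCACCACCBBBBBBBBBBBB ⇒ BB·B·B·BB·B·B·BB·B·B·BB·B·B·ACC·ACC·ACC·ACC·ACC·ACC·ACC·ACC·ACC·ACC·ACC·ACC
    A ↦ BB
    B ↦ ACC
    C ↦ B

A->BB, B->ACC, C->B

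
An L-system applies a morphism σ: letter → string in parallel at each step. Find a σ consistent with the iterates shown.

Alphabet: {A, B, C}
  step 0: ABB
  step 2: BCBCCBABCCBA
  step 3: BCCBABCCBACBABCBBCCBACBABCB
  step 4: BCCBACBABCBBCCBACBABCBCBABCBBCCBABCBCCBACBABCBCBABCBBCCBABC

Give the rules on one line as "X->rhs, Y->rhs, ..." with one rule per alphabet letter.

A->B, B->BC, C->CBA

  step 3 ⇒ step 4: BCCBABCCBACBABCBBCCBACBABCB ⇒ BC·CBA·CBA·BC·B·BC·CBA·CBA·BC·B·CBA·BC·B·BC·CBA·BC·BC·CBA·CBA·BC·B·CBA·BC·B·BC·CBA·BC
    A ↦ B
    B ↦ BC
    C ↦ CBA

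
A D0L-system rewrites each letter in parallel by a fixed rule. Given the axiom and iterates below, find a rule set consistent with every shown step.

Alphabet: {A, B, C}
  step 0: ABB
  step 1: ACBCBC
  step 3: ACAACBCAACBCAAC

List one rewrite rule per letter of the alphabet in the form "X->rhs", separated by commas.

A->AC, B->BC, C->A

  step 0 ⇒ step 1: ABB ⇒ AC·BC·BC
    A ↦ AC
    B ↦ BC
    C ↦ A  (constrained at step 1)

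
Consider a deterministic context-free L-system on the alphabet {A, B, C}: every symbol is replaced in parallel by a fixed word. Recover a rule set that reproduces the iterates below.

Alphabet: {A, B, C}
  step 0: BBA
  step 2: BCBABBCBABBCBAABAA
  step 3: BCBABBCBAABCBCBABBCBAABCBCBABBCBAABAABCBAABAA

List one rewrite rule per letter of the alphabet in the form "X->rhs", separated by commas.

A->BAA, B->BC, C->BAB

  step 2 ⇒ step 3: BCBABBCBABBCBAABAA ⇒ BC·BAB·BC·BAA·BC·BC·BAB·BC·BAA·BC·BC·BAB·BC·BAA·BAA·BC·BAA·BAA
    A ↦ BAA
    B ↦ BC
    C ↦ BAB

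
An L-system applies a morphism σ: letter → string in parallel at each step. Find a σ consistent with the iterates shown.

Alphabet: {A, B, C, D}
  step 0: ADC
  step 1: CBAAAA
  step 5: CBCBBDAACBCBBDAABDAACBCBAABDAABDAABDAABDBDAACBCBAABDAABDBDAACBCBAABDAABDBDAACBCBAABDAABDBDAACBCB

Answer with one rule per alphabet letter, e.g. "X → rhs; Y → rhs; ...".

A->CB, B->BD, C->AA, D->AA

  step 0 ⇒ step 1: ADC ⇒ CB·AA·AA
    A ↦ CB
    C ↦ AA
    D ↦ AA
    B ↦ BD  (constrained at step 1)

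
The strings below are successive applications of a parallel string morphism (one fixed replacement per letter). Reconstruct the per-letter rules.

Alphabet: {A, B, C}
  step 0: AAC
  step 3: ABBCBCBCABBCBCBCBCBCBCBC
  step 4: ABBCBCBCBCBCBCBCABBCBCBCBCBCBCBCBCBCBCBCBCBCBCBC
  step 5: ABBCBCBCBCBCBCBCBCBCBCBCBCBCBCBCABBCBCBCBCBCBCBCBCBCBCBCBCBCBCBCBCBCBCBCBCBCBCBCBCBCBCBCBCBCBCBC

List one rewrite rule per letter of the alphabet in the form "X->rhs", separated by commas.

  step 4 ⇒ step 5: ABBCBCBCBCBCBCBCABBCBCBCBCBCBCBCBCBCBCBCBCBCBCBC ⇒ AB·BC·BC·BC·BC·BC·BC·BC·BC·BC·BC·BC·BC·BC·BC·BC·AB·BC·BC·BC·BC·BC·BC·BC·BC·BC·BC·BC·BC·BC·BC·BC·BC·BC·BC·BC·BC·BC·BC·BC·BC·BC·BC·BC·BC·BC·BC·BC
    A ↦ AB
    B ↦ BC
    C ↦ BC

A->AB, B->BC, C->BC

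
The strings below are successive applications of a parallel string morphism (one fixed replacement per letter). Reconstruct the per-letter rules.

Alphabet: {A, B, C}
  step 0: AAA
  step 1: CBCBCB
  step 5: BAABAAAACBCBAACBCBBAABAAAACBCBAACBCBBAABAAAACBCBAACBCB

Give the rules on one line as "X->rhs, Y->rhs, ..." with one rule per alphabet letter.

A->CB, B->AA, C->B

  step 0 ⇒ step 1: AAA ⇒ CB·CB·CB
    A ↦ CB
    B ↦ AA  (constrained at step 1)
    C ↦ B  (constrained at step 1)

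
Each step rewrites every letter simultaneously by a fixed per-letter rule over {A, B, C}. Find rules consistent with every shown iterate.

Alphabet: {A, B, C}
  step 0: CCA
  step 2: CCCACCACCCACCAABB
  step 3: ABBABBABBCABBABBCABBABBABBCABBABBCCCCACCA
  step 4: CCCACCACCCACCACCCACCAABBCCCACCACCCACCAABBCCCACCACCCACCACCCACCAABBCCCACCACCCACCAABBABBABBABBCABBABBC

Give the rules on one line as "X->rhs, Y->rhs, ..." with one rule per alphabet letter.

A->C, B->CCA, C->ABB

  step 3 ⇒ step 4: ABBABBABBCABBABBCABBABBABBCABBABBCCCCACCA ⇒ C·CCA·CCA·C·CCA·CCA·C·CCA·CCA·ABB·C·CCA·CCA·C·CCA·CCA·ABB·C·CCA·CCA·C·CCA·CCA·C·CCA·CCA·ABB·C·CCA·CCA·C·CCA·CCA·ABB·ABB·ABB·ABB·C·ABB·ABB·C
    A ↦ C
    B ↦ CCA
    C ↦ ABB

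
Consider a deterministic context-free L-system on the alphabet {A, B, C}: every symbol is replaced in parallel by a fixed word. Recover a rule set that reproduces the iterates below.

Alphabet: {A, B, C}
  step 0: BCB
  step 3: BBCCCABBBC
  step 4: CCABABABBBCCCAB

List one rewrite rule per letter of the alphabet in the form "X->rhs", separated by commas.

  step 3 ⇒ step 4: BBCCCABBBC ⇒ C·C·AB·AB·AB·BB·C·C·C·AB
    A ↦ BB
    B ↦ C
    C ↦ AB

A->BB, B->C, C->AB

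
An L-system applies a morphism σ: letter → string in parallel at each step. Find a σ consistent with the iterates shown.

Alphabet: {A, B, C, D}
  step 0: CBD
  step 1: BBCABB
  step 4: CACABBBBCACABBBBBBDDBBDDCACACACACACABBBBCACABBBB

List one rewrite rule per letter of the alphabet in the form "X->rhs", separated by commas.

  step 0 ⇒ step 1: CBD ⇒ BB·CA·BB
    B ↦ CA
    C ↦ BB
    D ↦ BB
    A ↦ DD  (constrained at step 1)

A->DD, B->CA, C->BB, D->BB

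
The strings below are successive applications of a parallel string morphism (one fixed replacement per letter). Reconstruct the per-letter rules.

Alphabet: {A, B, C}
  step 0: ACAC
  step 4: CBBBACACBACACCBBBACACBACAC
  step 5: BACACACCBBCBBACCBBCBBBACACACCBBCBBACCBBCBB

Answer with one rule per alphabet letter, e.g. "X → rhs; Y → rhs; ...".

A->CB, B->AC, C->B

  step 4 ⇒ step 5: CBBBACACBACACCBBBACACBACAC ⇒ B·AC·AC·AC·CB·B·CB·B·AC·CB·B·CB·B·B·AC·AC·AC·CB·B·CB·B·AC·CB·B·CB·B
    A ↦ CB
    B ↦ AC
    C ↦ B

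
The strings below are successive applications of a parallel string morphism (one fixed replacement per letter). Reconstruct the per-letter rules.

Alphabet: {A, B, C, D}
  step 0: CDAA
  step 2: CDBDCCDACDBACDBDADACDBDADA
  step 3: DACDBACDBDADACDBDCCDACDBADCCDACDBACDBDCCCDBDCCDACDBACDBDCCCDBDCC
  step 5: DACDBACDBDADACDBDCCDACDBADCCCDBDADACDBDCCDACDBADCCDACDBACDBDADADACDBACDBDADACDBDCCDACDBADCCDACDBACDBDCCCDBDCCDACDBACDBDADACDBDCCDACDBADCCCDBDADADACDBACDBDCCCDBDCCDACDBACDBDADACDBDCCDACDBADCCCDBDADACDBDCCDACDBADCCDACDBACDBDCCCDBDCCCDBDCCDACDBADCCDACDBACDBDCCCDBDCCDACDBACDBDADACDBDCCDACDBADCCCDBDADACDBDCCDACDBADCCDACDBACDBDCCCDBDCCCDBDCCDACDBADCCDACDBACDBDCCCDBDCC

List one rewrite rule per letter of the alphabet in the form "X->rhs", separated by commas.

A->DCC, B->A, C->DA, D->CDB

  step 2 ⇒ step 3: CDBDCCDACDBACDBDADACDBDADA ⇒ DA·CDB·A·CDB·DA·DA·CDB·DCC·DA·CDB·A·DCC·DA·CDB·A·CDB·DCC·CDB·DCC·DA·CDB·A·CDB·DCC·CDB·DCC
    A ↦ DCC
    B ↦ A
    C ↦ DA
    D ↦ CDB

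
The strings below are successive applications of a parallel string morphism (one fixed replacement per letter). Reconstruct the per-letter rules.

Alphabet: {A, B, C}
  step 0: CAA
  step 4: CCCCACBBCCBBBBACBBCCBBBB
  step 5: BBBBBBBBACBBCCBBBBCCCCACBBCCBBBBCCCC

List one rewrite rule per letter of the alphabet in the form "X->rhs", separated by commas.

  step 4 ⇒ step 5: CCCCACBBCCBBBBACBBCCBBBB ⇒ BB·BB·BB·BB·AC·BB·C·C·BB·BB·C·C·C·C·AC·BB·C·C·BB·BB·C·C·C·C
    A ↦ AC
    B ↦ C
    C ↦ BB

A->AC, B->C, C->BB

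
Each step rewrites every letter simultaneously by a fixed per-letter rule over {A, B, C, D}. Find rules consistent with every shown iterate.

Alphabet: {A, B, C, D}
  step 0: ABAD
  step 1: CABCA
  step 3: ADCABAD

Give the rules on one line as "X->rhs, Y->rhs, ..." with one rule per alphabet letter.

A->C, B->AB, C->D, D->A

  step 0 ⇒ step 1: ABAD ⇒ C·AB·C·A
    A ↦ C
    B ↦ AB
    D ↦ A
    C ↦ D  (constrained at step 1)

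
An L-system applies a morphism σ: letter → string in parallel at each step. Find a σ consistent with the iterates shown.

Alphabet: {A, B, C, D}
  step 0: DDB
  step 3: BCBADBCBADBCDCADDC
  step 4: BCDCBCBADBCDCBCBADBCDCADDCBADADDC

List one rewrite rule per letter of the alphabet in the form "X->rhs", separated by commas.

  step 3 ⇒ step 4: BCBADBCBADBCDCADDC ⇒ BC·DC·BC·B·AD·BC·DC·BC·B·AD·BC·DC·AD·DC·B·AD·AD·DC
    A ↦ B
    B ↦ BC
    C ↦ DC
    D ↦ AD

A->B, B->BC, C->DC, D->AD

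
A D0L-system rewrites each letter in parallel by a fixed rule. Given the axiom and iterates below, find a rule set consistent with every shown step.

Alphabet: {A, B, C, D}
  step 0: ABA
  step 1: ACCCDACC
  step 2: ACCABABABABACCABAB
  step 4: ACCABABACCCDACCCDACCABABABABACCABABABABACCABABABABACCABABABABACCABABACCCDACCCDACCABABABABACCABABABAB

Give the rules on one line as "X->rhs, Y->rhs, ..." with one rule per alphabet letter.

  step 1 ⇒ step 2: ACCCDACC ⇒ ACC·AB·AB·AB·AB·ACC·AB·AB
    A ↦ ACC
    C ↦ AB
    D ↦ AB
  step 0 ⇒ step 1: ABA ⇒ ACC·CD·ACC
    B ↦ CD

A->ACC, B->CD, C->AB, D->AB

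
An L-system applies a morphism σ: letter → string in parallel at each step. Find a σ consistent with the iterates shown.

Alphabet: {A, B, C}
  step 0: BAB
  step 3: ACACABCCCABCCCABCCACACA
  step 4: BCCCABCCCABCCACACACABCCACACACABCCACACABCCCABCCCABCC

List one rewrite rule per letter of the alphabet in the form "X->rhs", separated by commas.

A->BCC, B->A, C->CA

  step 3 ⇒ step 4: ACACABCCCABCCCABCCACACA ⇒ BCC·CA·BCC·CA·BCC·A·CA·CA·CA·BCC·A·CA·CA·CA·BCC·A·CA·CA·BCC·CA·BCC·CA·BCC
    A ↦ BCC
    B ↦ A
    C ↦ CA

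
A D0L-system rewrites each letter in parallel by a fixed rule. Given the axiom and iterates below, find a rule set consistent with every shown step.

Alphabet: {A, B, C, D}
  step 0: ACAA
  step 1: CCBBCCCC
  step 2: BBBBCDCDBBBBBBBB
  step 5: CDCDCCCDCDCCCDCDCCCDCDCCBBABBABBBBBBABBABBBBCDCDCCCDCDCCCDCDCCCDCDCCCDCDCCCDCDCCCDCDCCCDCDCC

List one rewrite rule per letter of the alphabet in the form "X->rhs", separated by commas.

A->CC, B->CD, C->BB, D->A

  step 1 ⇒ step 2: CCBBCCCC ⇒ BB·BB·CD·CD·BB·BB·BB·BB
    B ↦ CD
    C ↦ BB
  step 0 ⇒ step 1: ACAA ⇒ CC·BB·CC·CC
    A ↦ CC
    D ↦ A  (constrained at step 2)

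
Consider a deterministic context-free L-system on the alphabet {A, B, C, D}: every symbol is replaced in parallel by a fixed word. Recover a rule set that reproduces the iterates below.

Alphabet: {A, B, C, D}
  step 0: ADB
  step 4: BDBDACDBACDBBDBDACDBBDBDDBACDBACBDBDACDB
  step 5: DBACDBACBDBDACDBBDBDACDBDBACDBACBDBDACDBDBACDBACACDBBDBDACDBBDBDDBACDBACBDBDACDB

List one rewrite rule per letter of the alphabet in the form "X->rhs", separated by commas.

A->B, B->DB, C->DBD, D->AC

  step 4 ⇒ step 5: BDBDACDBACDBBDBDACDBBDBDDBACDBACBDBDACDB ⇒ DB·AC·DB·AC·B·DBD·AC·DB·B·DBD·AC·DB·DB·AC·DB·AC·B·DBD·AC·DB·DB·AC·DB·AC·AC·DB·B·DBD·AC·DB·B·DBD·DB·AC·DB·AC·B·DBD·AC·DB
    A ↦ B
    B ↦ DB
    C ↦ DBD
    D ↦ AC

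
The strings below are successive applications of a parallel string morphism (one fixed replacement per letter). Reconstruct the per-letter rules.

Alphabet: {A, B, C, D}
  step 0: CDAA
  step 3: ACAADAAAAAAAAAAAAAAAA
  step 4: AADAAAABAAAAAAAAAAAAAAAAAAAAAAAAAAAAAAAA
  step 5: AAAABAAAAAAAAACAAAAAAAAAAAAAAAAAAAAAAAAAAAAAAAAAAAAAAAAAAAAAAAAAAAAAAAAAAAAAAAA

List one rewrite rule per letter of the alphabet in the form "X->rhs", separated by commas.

A->AA, B->AC, C->D, D->B

  step 4 ⇒ step 5: AADAAAABAAAAAAAAAAAAAAAAAAAAAAAAAAAAAAAA ⇒ AA·AA·B·AA·AA·AA·AA·AC·AA·AA·AA·AA·AA·AA·AA·AA·AA·AA·AA·AA·AA·AA·AA·AA·AA·AA·AA·AA·AA·AA·AA·AA·AA·AA·AA·AA·AA·AA·AA·AA
    A ↦ AA
    B ↦ AC
    D ↦ B
  step 3 ⇒ step 4: ACAADAAAAAAAAAAAAAAAA ⇒ AA·D·AA·AA·B·AA·AA·AA·AA·AA·AA·AA·AA·AA·AA·AA·AA·AA·AA·AA·AA
    C ↦ D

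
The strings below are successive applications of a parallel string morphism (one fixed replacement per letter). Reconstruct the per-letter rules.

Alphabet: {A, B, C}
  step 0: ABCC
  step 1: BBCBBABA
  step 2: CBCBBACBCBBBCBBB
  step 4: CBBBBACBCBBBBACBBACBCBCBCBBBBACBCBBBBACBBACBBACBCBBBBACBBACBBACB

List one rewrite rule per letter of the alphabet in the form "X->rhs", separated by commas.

  step 1 ⇒ step 2: BBCBBABA ⇒ CB·CB·BA·CB·CB·BB·CB·BB
    A ↦ BB
    B ↦ CB
    C ↦ BA

A->BB, B->CB, C->BA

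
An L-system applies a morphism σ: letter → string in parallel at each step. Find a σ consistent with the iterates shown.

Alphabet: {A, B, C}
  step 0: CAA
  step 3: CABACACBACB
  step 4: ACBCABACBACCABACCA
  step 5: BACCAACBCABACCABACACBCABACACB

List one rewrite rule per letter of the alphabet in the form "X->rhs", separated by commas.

A->B, B->CA, C->AC

  step 4 ⇒ step 5: ACBCABACBACCABACCA ⇒ B·AC·CA·AC·B·CA·B·AC·CA·B·AC·AC·B·CA·B·AC·AC·B
    A ↦ B
    B ↦ CA
    C ↦ AC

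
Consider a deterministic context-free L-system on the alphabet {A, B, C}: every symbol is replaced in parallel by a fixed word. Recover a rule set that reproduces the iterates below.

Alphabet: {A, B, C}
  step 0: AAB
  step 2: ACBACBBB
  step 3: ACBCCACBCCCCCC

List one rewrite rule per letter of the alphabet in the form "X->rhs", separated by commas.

  step 2 ⇒ step 3: ACBACBBB ⇒ AC·B·CC·AC·B·CC·CC·CC
    A ↦ AC
    B ↦ CC
    C ↦ B

A->AC, B->CC, C->B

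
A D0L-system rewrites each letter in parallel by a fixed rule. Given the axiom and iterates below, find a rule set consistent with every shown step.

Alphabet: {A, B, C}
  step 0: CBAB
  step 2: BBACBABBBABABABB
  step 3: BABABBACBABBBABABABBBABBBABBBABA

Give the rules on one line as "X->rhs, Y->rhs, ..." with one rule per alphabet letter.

A->BB, B->BA, C->AC

  step 2 ⇒ step 3: BBACBABBBABABABB ⇒ BA·BA·BB·AC·BA·BB·BA·BA·BA·BB·BA·BB·BA·BB·BA·BA
    A ↦ BB
    B ↦ BA
    C ↦ AC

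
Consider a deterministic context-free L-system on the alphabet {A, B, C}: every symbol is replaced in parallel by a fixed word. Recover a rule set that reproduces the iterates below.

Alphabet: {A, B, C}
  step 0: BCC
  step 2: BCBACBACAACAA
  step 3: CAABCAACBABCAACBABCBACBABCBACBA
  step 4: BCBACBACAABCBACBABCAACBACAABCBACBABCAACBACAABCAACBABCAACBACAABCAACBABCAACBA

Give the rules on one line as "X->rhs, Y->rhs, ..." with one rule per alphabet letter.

  step 3 ⇒ step 4: CAABCAACBABCAACBABCBACBABCBACBA ⇒ B·CBA·CBA·CAA·B·CBA·CBA·B·CAA·CBA·CAA·B·CBA·CBA·B·CAA·CBA·CAA·B·CAA·CBA·B·CAA·CBA·CAA·B·CAA·CBA·B·CAA·CBA
    A ↦ CBA
    B ↦ CAA
    C ↦ B

A->CBA, B->CAA, C->B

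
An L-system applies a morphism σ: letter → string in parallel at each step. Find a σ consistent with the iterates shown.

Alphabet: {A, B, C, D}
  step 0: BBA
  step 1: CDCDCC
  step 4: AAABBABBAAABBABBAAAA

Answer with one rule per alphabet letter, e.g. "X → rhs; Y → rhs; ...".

  step 0 ⇒ step 1: BBA ⇒ CD·CD·CC
    A ↦ CC
    B ↦ CD
    C ↦ A  (constrained at step 1)
    D ↦ BB  (constrained at step 1)

A->CC, B->CD, C->A, D->BB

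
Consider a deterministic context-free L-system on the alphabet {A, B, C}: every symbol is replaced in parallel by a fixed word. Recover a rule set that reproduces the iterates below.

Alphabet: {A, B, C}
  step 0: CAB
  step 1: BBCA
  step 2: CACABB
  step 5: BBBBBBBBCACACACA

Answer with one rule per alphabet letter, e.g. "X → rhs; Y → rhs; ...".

  step 1 ⇒ step 2: BBCA ⇒ CA·CA·B·B
    A ↦ B
    B ↦ CA
    C ↦ B

A->B, B->CA, C->B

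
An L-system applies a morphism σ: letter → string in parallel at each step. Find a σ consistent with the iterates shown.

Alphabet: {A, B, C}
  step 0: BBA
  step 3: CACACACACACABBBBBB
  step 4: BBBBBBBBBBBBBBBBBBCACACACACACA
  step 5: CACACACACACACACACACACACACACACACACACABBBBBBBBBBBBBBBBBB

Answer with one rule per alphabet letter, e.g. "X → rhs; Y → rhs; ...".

A->BB, B->CA, C->B

  step 4 ⇒ step 5: BBBBBBBBBBBBBBBBBBCACACACACACA ⇒ CA·CA·CA·CA·CA·CA·CA·CA·CA·CA·CA·CA·CA·CA·CA·CA·CA·CA·B·BB·B·BB·B·BB·B·BB·B·BB·B·BB
    A ↦ BB
    B ↦ CA
    C ↦ B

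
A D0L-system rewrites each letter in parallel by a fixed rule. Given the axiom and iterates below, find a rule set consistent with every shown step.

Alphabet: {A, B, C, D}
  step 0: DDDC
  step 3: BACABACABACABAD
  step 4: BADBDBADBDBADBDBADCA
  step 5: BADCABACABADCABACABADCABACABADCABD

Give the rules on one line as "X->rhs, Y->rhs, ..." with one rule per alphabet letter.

A->D, B->BA, C->B, D->CA

  step 4 ⇒ step 5: BADBDBADBDBADBDBADCA ⇒ BA·D·CA·BA·CA·BA·D·CA·BA·CA·BA·D·CA·BA·CA·BA·D·CA·B·D
    A ↦ D
    B ↦ BA
    C ↦ B
    D ↦ CA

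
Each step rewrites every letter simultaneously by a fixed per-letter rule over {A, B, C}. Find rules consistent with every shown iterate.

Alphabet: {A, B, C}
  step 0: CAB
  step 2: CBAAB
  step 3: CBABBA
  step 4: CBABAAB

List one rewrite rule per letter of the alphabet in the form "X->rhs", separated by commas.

  step 3 ⇒ step 4: CBABBA ⇒ CB·A·B·A·A·B
    A ↦ B
    B ↦ A
    C ↦ CB

A->B, B->A, C->CB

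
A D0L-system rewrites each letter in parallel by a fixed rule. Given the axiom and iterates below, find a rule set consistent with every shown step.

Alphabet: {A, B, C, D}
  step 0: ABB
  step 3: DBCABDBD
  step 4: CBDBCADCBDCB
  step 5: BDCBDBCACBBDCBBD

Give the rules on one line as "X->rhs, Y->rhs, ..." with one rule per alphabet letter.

A->CA, B->D, C->B, D->CB

  step 4 ⇒ step 5: CBDBCADCBDCB ⇒ B·D·CB·D·B·CA·CB·B·D·CB·B·D
    A ↦ CA
    B ↦ D
    C ↦ B
    D ↦ CB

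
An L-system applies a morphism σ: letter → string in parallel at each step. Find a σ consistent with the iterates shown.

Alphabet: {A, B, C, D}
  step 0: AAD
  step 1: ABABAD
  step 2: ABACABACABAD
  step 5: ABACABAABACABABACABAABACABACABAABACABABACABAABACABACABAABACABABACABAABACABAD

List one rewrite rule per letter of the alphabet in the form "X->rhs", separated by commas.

  step 1 ⇒ step 2: ABABAD ⇒ AB·AC·AB·AC·AB·AD
    A ↦ AB
    B ↦ AC
    D ↦ AD
    C ↦ A  (constrained at step 2)

A->AB, B->AC, C->A, D->AD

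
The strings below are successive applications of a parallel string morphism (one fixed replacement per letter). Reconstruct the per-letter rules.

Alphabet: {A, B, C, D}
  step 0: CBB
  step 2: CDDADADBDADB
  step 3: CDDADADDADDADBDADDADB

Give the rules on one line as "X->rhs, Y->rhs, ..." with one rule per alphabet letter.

A->D, B->DB, C->CD, D->DA

  step 2 ⇒ step 3: CDDADADBDADB ⇒ CD·DA·DA·D·DA·D·DA·DB·DA·D·DA·DB
    A ↦ D
    B ↦ DB
    C ↦ CD
    D ↦ DA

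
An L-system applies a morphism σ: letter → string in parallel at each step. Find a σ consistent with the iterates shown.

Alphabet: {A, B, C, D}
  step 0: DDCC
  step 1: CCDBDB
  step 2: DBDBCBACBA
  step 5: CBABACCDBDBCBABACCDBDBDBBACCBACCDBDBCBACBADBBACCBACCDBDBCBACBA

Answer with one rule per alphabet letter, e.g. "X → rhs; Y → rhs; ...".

A->CC, B->BA, C->DB, D->C

  step 1 ⇒ step 2: CCDBDB ⇒ DB·DB·C·BA·C·BA
    B ↦ BA
    C ↦ DB
    D ↦ C
    A ↦ CC  (constrained at step 2)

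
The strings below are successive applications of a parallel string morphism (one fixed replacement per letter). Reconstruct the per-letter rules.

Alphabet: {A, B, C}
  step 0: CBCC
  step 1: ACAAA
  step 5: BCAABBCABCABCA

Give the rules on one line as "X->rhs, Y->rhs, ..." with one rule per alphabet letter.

  step 0 ⇒ step 1: CBCC ⇒ A·CA·A·A
    B ↦ CA
    C ↦ A
    A ↦ B  (constrained at step 1)

A->B, B->CA, C->A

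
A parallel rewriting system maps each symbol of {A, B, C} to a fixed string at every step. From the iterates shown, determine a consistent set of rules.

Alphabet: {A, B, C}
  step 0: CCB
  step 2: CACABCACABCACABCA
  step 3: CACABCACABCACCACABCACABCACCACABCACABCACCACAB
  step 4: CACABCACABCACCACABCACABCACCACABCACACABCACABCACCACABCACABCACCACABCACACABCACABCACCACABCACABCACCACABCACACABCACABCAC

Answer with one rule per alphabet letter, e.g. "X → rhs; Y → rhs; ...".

  step 3 ⇒ step 4: CACABCACABCACCACABCACABCACCACABCACABCACCACAB ⇒ CA·CAB·CA·CAB·CAC·CA·CAB·CA·CAB·CAC·CA·CAB·CA·CA·CAB·CA·CAB·CAC·CA·CAB·CA·CAB·CAC·CA·CAB·CA·CA·CAB·CA·CAB·CAC·CA·CAB·CA·CAB·CAC·CA·CAB·CA·CA·CAB·CA·CAB·CAC
    A ↦ CAB
    B ↦ CAC
    C ↦ CA

A->CAB, B->CAC, C->CA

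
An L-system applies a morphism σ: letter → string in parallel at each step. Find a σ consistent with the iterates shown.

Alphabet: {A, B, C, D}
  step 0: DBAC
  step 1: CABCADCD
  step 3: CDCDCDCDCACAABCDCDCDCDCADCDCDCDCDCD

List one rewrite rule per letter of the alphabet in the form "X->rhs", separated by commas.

  step 0 ⇒ step 1: DBAC ⇒ C·AB·CA·DCD
    A ↦ CA
    B ↦ AB
    C ↦ DCD
    D ↦ C

A->CA, B->AB, C->DCD, D->C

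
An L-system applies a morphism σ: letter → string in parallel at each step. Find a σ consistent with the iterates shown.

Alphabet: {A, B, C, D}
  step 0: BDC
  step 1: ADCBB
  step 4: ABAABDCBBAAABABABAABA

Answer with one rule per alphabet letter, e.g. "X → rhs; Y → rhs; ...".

A->AB, B->A, C->BB, D->DC

  step 0 ⇒ step 1: BDC ⇒ A·DC·BB
    B ↦ A
    C ↦ BB
    D ↦ DC
    A ↦ AB  (constrained at step 1)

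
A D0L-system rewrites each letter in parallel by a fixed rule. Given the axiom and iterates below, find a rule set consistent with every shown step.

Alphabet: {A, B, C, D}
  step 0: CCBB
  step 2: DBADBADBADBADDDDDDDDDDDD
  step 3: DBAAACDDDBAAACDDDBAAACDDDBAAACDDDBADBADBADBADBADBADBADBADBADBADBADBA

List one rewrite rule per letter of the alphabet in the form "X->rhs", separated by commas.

A->DD, B->AAC, C->DD, D->DBA

  step 2 ⇒ step 3: DBADBADBADBADDDDDDDDDDDD ⇒ DBA·AAC·DD·DBA·AAC·DD·DBA·AAC·DD·DBA·AAC·DD·DBA·DBA·DBA·DBA·DBA·DBA·DBA·DBA·DBA·DBA·DBA·DBA
    A ↦ DD
    B ↦ AAC
    D ↦ DBA
    C ↦ DD  (constrained at step 0)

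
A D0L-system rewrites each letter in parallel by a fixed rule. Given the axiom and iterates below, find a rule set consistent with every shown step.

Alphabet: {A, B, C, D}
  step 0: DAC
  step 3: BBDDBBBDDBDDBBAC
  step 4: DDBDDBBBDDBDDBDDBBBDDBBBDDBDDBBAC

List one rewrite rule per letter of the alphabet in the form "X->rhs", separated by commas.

A->B, B->DDB, C->AC, D->B

  step 3 ⇒ step 4: BBDDBBBDDBDDBBAC ⇒ DDB·DDB·B·B·DDB·DDB·DDB·B·B·DDB·B·B·DDB·DDB·B·AC
    A ↦ B
    B ↦ DDB
    C ↦ AC
    D ↦ B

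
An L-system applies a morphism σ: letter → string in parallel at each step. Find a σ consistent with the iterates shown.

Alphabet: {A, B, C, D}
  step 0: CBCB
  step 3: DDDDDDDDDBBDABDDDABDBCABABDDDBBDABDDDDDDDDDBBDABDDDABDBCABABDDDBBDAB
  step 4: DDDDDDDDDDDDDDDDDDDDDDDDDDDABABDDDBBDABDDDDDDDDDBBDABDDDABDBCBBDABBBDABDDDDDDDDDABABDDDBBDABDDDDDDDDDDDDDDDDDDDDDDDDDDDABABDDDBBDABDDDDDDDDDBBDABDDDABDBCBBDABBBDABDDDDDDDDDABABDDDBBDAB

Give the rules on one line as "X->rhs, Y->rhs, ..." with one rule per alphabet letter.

  step 3 ⇒ step 4: DDDDDDDDDBBDABDDDABDBCABABDDDBBDABDDDDDDDDDBBDABDDDABDBCABABDDDBBDAB ⇒ DDD·DDD·DDD·DDD·DDD·DDD·DDD·DDD·DDD·AB·AB·DDD·BBD·AB·DDD·DDD·DDD·BBD·AB·DDD·AB·DBC·BBD·AB·BBD·AB·DDD·DDD·DDD·AB·AB·DDD·BBD·AB·DDD·DDD·DDD·DDD·DDD·DDD·DDD·DDD·DDD·AB·AB·DDD·BBD·AB·DDD·DDD·DDD·BBD·AB·DDD·AB·DBC·BBD·AB·BBD·AB·DDD·DDD·DDD·AB·AB·DDD·BBD·AB
    A ↦ BBD
    B ↦ AB
    C ↦ DBC
    D ↦ DDD

A->BBD, B->AB, C->DBC, D->DDD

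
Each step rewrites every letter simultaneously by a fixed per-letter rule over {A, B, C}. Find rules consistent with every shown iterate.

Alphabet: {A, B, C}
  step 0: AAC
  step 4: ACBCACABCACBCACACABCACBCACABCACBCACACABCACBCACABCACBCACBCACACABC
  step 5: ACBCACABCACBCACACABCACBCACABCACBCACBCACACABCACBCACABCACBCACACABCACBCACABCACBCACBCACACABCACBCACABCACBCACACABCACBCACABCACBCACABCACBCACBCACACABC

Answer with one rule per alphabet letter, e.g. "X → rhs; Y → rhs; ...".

A->AC, B->ACA, C->BC

  step 4 ⇒ step 5: ACBCACABCACBCACACABCACBCACABCACBCACACABCACBCACABCACBCACBCACACABC ⇒ AC·BC·ACA·BC·AC·BC·AC·ACA·BC·AC·BC·ACA·BC·AC·BC·AC·BC·AC·ACA·BC·AC·BC·ACA·BC·AC·BC·AC·ACA·BC·AC·BC·ACA·BC·AC·BC·AC·BC·AC·ACA·BC·AC·BC·ACA·BC·AC·BC·AC·ACA·BC·AC·BC·ACA·BC·AC·BC·ACA·BC·AC·BC·AC·BC·AC·ACA·BC
    A ↦ AC
    B ↦ ACA
    C ↦ BC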